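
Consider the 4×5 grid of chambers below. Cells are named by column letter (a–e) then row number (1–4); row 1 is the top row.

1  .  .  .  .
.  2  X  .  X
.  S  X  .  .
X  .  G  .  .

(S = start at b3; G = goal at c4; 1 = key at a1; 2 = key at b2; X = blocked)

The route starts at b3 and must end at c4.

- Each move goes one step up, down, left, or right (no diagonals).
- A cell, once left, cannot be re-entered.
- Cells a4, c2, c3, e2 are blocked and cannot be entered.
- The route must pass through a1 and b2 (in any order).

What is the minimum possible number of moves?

10

Any route passes through a1 and b2 in some order between b3 and c4. Summing Manhattan distances along each leg and taking the cheapest ordering (b3 → a1 → b2 → c4) gives a lower bound of 3 + 2 + 3 = 8 moves.
The shortest route satisfying every rule uses 10 moves: b3 → b2 → a2 → a1 → b1 → c1 → d1 → d2 → d3 → d4 → c4.
The bound of 8 isn't tight here; checking systematically, no route of length 8 through 9 satisfies every constraint, so 10 is the minimum.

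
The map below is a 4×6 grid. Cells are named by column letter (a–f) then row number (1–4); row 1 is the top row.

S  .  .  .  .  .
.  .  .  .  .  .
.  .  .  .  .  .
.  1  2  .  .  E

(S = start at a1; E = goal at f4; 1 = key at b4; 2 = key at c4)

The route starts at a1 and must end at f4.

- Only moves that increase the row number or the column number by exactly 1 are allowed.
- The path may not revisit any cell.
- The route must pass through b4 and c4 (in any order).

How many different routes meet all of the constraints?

A right/down-only route from a1 to f4 makes exactly 3 down-moves and 5 right-moves in some order.
With no other constraints that would be C(8,3) = 56 routes.
A monotone route can only reach the required cells in the order b4, c4, so split there and multiply the segment counts: a1→b4: 4; b4→c4: 1; c4→f4: 1; product = 4.
That gives 4 routes.

4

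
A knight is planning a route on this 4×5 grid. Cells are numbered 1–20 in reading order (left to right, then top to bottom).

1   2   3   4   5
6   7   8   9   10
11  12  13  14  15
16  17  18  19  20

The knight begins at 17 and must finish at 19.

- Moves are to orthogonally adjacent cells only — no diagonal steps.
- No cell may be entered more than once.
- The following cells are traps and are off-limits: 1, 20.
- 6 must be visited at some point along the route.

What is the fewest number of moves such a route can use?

8

Any route passes through 6 somewhere between 17 and 19. Summing Manhattan distances along the two legs (17 → 6 → 19) gives a lower bound of 3 + 5 = 8 moves.
A route of 8 moves achieves this: 17 → 12 → 11 → 6 → 7 → 8 → 13 → 18 → 19.
Since 8 matches the lower bound, it is optimal.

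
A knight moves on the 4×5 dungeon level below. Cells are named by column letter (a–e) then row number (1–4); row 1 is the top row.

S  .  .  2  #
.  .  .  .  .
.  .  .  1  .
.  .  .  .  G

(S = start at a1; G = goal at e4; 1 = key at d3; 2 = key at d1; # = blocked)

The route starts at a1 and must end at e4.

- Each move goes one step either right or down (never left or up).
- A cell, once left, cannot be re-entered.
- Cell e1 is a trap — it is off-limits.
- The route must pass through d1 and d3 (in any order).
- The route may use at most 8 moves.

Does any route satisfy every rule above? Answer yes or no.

One route that works: a1 → b1 → c1 → d1 → d2 → d3 → d4 → e4.

yes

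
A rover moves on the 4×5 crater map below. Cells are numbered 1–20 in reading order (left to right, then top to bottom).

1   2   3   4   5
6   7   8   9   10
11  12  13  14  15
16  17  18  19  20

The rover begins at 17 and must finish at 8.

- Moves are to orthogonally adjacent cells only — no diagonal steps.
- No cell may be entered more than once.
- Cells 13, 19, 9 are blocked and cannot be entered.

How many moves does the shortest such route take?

3

The Manhattan distance from 17 to 8 is |4−2| + |2−3| = 3, so at least 3 moves are needed.
A route of 3 moves achieves this: 17 → 12 → 7 → 8.
Since 3 matches the lower bound, it is optimal.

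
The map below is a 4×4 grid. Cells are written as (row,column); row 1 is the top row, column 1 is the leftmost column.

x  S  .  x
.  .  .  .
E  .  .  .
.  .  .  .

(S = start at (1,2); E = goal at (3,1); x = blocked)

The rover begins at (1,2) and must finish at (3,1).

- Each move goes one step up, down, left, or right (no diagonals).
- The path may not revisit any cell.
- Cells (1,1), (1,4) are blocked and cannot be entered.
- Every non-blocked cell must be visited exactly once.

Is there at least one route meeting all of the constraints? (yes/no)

Exhausting the options from (1,2), every branch either dead-ends against blocked cells, would have to re-enter a cell already used, or reaches the goal with a constraint still unmet.

no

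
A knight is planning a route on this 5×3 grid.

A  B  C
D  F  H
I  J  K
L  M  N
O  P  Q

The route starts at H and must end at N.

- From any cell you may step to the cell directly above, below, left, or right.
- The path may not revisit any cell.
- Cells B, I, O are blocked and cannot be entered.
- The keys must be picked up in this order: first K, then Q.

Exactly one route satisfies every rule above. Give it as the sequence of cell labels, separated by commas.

The waypoints must appear in the order K, Q, with no cell reused.
Route from H: down to K, left to J, 2× down (reaching P), right to Q, up to N — 6 moves in all.
Check: order respected (K at step 1, Q at step 5).

H, K, J, M, P, Q, N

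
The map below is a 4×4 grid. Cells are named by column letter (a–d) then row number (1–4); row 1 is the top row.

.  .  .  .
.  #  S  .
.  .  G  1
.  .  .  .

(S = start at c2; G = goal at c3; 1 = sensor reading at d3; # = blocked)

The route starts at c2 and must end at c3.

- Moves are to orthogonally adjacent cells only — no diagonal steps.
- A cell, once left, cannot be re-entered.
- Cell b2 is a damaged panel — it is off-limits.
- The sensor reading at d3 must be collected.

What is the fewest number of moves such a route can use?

Any route passes through d3 somewhere between c2 and c3. Summing Manhattan distances along the two legs (c2 → d3 → c3) gives a lower bound of 2 + 1 = 3 moves.
A route of 3 moves achieves this: c2 → d2 → d3 → c3.
Since 3 matches the lower bound, it is optimal.

3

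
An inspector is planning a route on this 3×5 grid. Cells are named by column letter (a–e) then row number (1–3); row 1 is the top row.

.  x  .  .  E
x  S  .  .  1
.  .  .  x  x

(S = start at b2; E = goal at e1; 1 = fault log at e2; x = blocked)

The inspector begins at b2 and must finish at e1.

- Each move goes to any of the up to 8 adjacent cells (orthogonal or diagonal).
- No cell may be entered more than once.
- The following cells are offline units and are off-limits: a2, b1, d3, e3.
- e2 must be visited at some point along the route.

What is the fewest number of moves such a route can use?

4

Any route passes through e2 somewhere between b2 and e1. Summing Chebyshev distances along the two legs (b2 → e2 → e1) gives a lower bound of 3 + 1 = 4 moves.
A route of 4 moves achieves this: b2 → c1 → d1 → e2 → e1.
Since 4 matches the lower bound, it is optimal.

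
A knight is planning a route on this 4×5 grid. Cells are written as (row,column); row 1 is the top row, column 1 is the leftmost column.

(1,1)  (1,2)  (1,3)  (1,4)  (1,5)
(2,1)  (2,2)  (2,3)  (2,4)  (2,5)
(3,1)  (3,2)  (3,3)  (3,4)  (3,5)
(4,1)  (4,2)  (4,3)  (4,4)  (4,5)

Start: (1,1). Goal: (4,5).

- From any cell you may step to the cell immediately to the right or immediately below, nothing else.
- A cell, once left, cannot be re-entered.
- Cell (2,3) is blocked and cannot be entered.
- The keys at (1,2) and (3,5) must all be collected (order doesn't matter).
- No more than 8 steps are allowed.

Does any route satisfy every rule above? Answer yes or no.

yes

One route that works: (1,1) → (1,2) → (2,2) → (3,2) → (3,3) → (3,4) → (3,5) → (4,5).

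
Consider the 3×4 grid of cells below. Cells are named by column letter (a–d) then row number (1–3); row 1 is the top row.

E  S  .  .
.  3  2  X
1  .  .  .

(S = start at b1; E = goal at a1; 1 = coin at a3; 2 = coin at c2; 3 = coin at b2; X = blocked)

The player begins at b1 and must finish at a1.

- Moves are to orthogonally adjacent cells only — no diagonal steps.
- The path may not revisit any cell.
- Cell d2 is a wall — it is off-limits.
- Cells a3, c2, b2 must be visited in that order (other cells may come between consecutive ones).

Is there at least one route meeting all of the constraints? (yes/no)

Ignoring the required order, 2 revisit-free routes from b1 to a1 pass through all of a3, c2, and b2; the waypoint orders that occur are b2 → c2 → a3 (1); c2 → b2 → a3 (1) — never a3 → c2 → b2.

no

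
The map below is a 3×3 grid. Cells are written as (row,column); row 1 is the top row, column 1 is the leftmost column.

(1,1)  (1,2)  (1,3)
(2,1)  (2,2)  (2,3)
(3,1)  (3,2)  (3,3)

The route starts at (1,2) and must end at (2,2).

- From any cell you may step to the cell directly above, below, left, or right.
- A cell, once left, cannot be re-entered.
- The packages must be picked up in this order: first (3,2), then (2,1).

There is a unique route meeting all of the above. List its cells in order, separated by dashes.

The waypoints must appear in the order (3,2), (2,1), with no cell reused.
Route from (1,2): right 1 to (1,3), down 2 to (3,3), left 2 to (3,1), up 1 to (2,1), right 1 to (2,2) — 7 moves in all.
Check: order respected ((3,2) at step 4, (2,1) at step 6).

(1,2) - (1,3) - (2,3) - (3,3) - (3,2) - (3,1) - (2,1) - (2,2)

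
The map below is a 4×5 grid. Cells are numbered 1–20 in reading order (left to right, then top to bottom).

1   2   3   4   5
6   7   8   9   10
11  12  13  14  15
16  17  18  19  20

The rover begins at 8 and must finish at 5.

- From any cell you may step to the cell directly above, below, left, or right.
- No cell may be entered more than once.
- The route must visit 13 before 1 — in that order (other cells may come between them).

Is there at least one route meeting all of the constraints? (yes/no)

One route that works: 8 → 13 → 12 → 7 → 6 → 1 → 2 → 3 → 4 → 5.

yes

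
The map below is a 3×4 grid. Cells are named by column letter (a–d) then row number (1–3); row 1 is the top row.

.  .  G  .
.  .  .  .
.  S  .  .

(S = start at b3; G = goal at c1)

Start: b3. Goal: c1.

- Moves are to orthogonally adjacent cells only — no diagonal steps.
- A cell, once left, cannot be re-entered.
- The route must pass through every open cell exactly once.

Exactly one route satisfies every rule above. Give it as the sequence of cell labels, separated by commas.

Need to visit all 12 open cells exactly once, starting at b3 and ending at c1.
Route from b3: left to a3, 2× up (reaching a1), right to b1, down to b2, right to c2, down to c3, right to d3, 2× up (reaching d1), left to c1 — 11 moves in all.
Check: all 12 open cells covered.

b3, a3, a2, a1, b1, b2, c2, c3, d3, d2, d1, c1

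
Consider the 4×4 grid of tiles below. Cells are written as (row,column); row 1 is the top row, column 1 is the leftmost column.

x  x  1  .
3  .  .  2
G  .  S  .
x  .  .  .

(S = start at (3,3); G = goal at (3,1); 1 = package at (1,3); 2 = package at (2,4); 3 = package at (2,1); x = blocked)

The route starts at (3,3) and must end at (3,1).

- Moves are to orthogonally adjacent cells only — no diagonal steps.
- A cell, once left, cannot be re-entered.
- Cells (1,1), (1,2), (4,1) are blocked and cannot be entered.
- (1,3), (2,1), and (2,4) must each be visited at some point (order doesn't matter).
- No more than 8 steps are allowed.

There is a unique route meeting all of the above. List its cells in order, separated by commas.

(3,3), (3,4), (2,4), (1,4), (1,3), (2,3), (2,2), (2,1), (3,1)

The budget equals the shortest possible length, so every move has to be on a shortest route through the required cells.
Route from (3,3): right 1 to (3,4), up 2 to (1,4), left 1 to (1,3), down 1 to (2,3), left 2 to (2,1), down 1 to (3,1) — 8 moves in all.
Check: all required cells visited; 8 ≤ 8 moves.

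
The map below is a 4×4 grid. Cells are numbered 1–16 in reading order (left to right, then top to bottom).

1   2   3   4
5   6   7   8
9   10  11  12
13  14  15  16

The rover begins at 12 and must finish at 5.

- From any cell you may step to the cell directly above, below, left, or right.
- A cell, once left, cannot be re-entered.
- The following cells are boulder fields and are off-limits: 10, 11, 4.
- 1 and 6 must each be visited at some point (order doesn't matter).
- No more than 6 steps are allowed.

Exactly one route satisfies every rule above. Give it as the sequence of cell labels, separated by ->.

12 -> 8 -> 7 -> 6 -> 2 -> 1 -> 5

The budget equals the shortest possible length, so every move has to be on a shortest route through the required cells.
Route from 12: up to 8, 2× left (reaching 6), up to 2, left to 1, down to 5 — 6 moves in all.
Check: all required cells visited; 6 ≤ 6 moves.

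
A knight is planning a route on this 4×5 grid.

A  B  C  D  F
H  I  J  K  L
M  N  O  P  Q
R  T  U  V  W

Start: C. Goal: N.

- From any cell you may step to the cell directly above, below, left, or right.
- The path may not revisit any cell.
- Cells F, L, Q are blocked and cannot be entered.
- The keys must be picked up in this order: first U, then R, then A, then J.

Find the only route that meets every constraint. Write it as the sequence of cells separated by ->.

C -> D -> K -> P -> V -> U -> T -> R -> M -> H -> A -> B -> I -> J -> O -> N

The waypoints must appear in the order U, R, A, J, with no cell reused.
Route from C: right to D, 3× down (reaching V), 3× left (reaching R), 3× up (reaching A), right to B, down to I, right to J, down to O, left to N — 15 moves in all.
Check: order respected (U at step 5, R at step 7, A at step 10, J at step 13).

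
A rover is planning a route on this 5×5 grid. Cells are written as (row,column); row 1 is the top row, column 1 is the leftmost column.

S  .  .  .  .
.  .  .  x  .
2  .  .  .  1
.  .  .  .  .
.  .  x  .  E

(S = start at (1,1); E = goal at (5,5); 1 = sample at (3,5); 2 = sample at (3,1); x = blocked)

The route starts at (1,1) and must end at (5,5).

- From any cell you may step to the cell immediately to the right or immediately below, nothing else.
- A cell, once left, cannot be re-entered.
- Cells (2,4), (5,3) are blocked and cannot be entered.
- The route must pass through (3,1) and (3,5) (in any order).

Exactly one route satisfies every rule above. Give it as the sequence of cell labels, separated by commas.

Moves only go right or down, so the column and row indices never decrease.
Route from (1,1): 2× down (reaching (3,1)), 4× right (reaching (3,5)), 2× down (reaching (5,5)) — 8 moves in all.
Check: all required cells visited.

(1,1), (2,1), (3,1), (3,2), (3,3), (3,4), (3,5), (4,5), (5,5)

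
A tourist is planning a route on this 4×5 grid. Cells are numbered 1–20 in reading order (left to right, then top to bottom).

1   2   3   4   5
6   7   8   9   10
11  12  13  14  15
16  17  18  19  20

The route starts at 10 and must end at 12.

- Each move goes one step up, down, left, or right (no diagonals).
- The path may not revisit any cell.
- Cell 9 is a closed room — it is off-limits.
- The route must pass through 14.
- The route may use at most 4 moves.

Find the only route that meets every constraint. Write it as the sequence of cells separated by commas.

The 4-move cap with required stops at 14 leaves no slack for detours.
Route from 10: down 1 to 15, left 3 to 12 — 4 moves in all.
Check: all required cells visited; 4 ≤ 4 moves.

10, 15, 14, 13, 12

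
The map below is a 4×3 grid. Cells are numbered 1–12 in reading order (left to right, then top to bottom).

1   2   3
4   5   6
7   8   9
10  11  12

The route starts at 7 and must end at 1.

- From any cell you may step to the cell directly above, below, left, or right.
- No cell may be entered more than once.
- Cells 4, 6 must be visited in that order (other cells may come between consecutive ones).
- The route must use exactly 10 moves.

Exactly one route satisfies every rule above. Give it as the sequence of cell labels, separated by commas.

The waypoints must appear in the order 4, 6, with no cell reused.
Route from 7: up to 4, right to 5, 2× down (reaching 11), right to 12, 3× up (reaching 3), 2× left (reaching 1) — 10 moves in all.
Check: order respected (4 at step 1, 6 at step 7); 10 moves as required.

7, 4, 5, 8, 11, 12, 9, 6, 3, 2, 1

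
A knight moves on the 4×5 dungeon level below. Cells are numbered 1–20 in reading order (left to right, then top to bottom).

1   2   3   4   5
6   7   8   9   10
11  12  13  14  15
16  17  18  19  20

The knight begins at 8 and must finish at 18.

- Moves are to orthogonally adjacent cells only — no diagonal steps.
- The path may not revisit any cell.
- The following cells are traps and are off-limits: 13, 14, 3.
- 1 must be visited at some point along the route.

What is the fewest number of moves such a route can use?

8

Any route passes through 1 somewhere between 8 and 18. Summing Manhattan distances along the two legs (8 → 1 → 18) gives a lower bound of 3 + 5 = 8 moves.
A route of 8 moves achieves this: 8 → 7 → 2 → 1 → 6 → 11 → 16 → 17 → 18.
Since 8 matches the lower bound, it is optimal.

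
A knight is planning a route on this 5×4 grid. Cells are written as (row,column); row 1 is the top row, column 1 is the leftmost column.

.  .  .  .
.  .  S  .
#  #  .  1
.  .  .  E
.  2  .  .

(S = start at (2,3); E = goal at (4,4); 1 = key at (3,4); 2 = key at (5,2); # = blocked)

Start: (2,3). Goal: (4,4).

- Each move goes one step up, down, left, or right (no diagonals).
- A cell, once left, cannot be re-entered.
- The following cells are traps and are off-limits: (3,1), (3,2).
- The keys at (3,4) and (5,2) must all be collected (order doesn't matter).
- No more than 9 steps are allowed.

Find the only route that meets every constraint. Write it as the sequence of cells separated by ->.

(2,3) -> (2,4) -> (3,4) -> (3,3) -> (4,3) -> (4,2) -> (5,2) -> (5,3) -> (5,4) -> (4,4)

The budget equals the shortest possible length, so every move has to be on a shortest route through the required cells.
Route from (2,3): right to (2,4), down to (3,4), left to (3,3), down to (4,3), left to (4,2), down to (5,2), 2× right (reaching (5,4)), up to (4,4) — 9 moves in all.
Check: all required cells visited; 9 ≤ 9 moves.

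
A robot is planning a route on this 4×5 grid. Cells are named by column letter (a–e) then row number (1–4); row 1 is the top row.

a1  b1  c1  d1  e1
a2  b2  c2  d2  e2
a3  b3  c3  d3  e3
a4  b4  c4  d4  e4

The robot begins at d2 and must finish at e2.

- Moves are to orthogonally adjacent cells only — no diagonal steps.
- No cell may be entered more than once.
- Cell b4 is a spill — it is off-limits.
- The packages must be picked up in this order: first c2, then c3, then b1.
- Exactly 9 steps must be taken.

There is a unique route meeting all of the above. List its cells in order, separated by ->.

The waypoints must appear in the order c2, c3, b1, with no cell reused.
Route from d2: left to c2, down to c3, left to b3, 2× up (reaching b1), 3× right (reaching e1), down to e2 — 9 moves in all.
Check: order respected (c2 at step 1, c3 at step 2, b1 at step 5); 9 moves as required.

d2 -> c2 -> c3 -> b3 -> b2 -> b1 -> c1 -> d1 -> e1 -> e2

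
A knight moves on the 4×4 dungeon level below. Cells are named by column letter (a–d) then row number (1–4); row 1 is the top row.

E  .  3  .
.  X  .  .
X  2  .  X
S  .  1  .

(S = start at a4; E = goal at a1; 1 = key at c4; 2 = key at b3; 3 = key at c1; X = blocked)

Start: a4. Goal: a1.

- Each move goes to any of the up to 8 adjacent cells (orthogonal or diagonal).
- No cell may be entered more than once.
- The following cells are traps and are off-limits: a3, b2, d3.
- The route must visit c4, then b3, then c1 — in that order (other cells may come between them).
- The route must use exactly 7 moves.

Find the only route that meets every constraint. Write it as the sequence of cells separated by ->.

The waypoints must appear in the order c4, b3, c1, with no cell reused.
Route from a4: right 2 to c4, up-left 1 to b3, up-right 1 to c2, up 1 to c1, left 2 to a1 — 7 moves in all.
Check: order respected (1 at step 2, 2 at step 3, 3 at step 5); 7 moves as required.

a4 -> b4 -> c4 -> b3 -> c2 -> c1 -> b1 -> a1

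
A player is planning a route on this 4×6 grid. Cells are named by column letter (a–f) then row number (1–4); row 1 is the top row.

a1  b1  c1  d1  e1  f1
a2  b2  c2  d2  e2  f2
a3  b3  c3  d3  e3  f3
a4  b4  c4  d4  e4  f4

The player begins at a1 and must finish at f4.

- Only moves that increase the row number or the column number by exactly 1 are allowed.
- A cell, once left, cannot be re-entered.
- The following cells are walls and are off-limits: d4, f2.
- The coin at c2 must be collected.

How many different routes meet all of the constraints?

A right/down-only route from a1 to f4 makes exactly 3 down-moves and 5 right-moves in some order.
With no other constraints that would be C(8,3) = 56 routes.
Split at c2 and multiply the segment counts (each segment already excludes blocked cells): a1→c2: 3; c2→f4: 6; product = 18.
That gives 18 routes.

18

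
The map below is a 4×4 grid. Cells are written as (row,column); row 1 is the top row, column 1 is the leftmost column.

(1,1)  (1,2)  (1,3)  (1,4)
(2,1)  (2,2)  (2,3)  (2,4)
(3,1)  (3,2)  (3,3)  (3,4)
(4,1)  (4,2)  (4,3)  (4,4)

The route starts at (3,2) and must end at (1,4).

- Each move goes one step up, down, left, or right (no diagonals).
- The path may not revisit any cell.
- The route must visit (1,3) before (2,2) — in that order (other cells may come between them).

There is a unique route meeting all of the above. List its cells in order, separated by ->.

The waypoints must appear in the order (1,3), (2,2), with no cell reused.
Route from (3,2): right to (3,3), 2× up (reaching (1,3)), left to (1,2), down to (2,2), left to (2,1), 2× down (reaching (4,1)), 3× right (reaching (4,4)), 3× up (reaching (1,4)) — 14 moves in all.
Check: order respected ((1,3) at step 3, (2,2) at step 5).

(3,2) -> (3,3) -> (2,3) -> (1,3) -> (1,2) -> (2,2) -> (2,1) -> (3,1) -> (4,1) -> (4,2) -> (4,3) -> (4,4) -> (3,4) -> (2,4) -> (1,4)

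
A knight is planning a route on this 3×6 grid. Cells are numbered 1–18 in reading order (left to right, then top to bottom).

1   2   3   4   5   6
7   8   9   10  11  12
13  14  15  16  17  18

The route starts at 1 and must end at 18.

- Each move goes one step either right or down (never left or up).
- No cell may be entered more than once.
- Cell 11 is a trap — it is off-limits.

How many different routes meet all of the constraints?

A right/down-only route from 1 to 18 makes exactly 2 down-moves and 5 right-moves in some order.
With no other constraints that would be C(7,2) = 21 routes.
Subtract routes through each blocked cell (inclusion–exclusion for overlaps): − through 11: 10 → 11.
That gives 11 routes.

11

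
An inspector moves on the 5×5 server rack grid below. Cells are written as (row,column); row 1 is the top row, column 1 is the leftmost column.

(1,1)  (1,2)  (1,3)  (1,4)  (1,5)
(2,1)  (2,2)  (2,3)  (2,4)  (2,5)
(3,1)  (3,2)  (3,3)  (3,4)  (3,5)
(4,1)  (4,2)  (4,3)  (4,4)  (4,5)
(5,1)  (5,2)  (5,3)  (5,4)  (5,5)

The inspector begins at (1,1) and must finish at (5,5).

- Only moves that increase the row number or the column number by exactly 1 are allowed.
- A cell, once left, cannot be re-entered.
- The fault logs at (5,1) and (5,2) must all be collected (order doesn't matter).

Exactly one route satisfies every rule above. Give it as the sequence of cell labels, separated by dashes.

(1,1) - (2,1) - (3,1) - (4,1) - (5,1) - (5,2) - (5,3) - (5,4) - (5,5)

Moves only go right or down, so the column and row indices never decrease.
Route from (1,1): down 4 to (5,1), right 4 to (5,5) — 8 moves in all.
Check: all required cells visited.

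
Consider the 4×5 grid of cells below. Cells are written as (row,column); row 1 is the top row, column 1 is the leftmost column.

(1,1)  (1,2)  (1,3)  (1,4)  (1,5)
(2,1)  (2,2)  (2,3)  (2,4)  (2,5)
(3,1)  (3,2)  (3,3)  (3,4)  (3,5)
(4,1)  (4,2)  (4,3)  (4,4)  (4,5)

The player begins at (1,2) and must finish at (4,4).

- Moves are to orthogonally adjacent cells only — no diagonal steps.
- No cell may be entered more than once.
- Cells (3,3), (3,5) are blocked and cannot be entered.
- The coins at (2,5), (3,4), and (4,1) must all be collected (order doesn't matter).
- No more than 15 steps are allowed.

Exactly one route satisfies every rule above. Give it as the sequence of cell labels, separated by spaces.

(1,2) (1,1) (2,1) (3,1) (4,1) (4,2) (3,2) (2,2) (2,3) (1,3) (1,4) (1,5) (2,5) (2,4) (3,4) (4,4)

The budget equals the shortest possible length, so every move has to be on a shortest route through the required cells.
Route from (1,2): left 1 to (1,1), down 3 to (4,1), right 1 to (4,2), up 2 to (2,2), right 1 to (2,3), up 1 to (1,3), right 2 to (1,5), down 1 to (2,5), left 1 to (2,4), down 2 to (4,4) — 15 moves in all.
Check: all required cells visited; 15 ≤ 15 moves.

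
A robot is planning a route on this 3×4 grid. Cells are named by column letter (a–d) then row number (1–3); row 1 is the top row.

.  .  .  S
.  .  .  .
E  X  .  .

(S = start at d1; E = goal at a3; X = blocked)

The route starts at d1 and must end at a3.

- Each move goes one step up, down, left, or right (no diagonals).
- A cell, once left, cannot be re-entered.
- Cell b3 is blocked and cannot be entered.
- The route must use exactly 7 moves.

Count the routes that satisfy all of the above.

Need simple routes of exactly 7 moves from d1 to a3 (Manhattan distance 5, so 1 moves are spent on a detour and 1 undoing it).
Enumerating: d1 d2 d3 c3 c2 b2 a2 a3 | d1 d2 c2 c1 b1 b2 a2 a3 | d1 d2 c2 c1 b1 a1 a2 a3 | d1 d2 c2 b2 b1 a1 a2 a3 | d1 c1 c2 b2 b1 a1 a2 a3.
That gives 5 routes.

5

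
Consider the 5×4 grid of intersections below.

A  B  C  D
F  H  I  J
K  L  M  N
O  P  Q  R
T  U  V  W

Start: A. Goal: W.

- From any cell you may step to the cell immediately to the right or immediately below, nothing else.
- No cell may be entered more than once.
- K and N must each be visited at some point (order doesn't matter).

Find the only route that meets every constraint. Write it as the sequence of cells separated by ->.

Moves only go right or down, so the column and row indices never decrease.
Route from A: down 2 to K, right 3 to N, down 2 to W — 7 moves in all.
Check: all required cells visited.

A -> F -> K -> L -> M -> N -> R -> W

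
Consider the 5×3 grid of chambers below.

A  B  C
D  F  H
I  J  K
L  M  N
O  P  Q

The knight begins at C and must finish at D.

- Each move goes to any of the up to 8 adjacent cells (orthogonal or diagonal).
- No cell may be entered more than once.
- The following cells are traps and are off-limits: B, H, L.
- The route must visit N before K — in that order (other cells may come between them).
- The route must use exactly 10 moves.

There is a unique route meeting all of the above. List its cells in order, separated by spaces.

C F I M O P Q N K J D

The waypoints must appear in the order N, K, with no cell reused.
Route from C: down-left 2 to I, down-right 1 to M, down-left 1 to O, right 2 to Q, up 2 to K, left 1 to J, up-left 1 to D — 10 moves in all.
Check: order respected (N at step 7, K at step 8); 10 moves as required.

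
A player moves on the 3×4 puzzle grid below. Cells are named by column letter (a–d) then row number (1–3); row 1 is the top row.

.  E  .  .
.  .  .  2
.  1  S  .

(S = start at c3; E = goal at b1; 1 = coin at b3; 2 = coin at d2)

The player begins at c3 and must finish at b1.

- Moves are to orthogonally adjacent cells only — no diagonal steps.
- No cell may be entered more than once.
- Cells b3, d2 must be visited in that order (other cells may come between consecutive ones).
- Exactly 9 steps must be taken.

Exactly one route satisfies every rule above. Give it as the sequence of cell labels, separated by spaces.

c3 b3 a3 a2 b2 c2 d2 d1 c1 b1

The waypoints must appear in the order b3, d2, with no cell reused.
Route from c3: 2× left (reaching a3), up to a2, 3× right (reaching d2), up to d1, 2× left (reaching b1) — 9 moves in all.
Check: order respected (1 at step 1, 2 at step 6); 9 moves as required.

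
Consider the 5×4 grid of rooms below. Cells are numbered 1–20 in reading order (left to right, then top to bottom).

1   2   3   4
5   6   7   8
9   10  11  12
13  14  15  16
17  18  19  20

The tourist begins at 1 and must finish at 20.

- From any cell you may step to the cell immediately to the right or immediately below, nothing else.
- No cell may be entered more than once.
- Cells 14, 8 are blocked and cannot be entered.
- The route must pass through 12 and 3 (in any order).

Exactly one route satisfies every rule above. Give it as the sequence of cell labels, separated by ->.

Moves only go right or down, so the column and row indices never decrease.
Route from 1: 2× right (reaching 3), 2× down (reaching 11), right to 12, 2× down (reaching 20) — 7 moves in all.
Check: all required cells visited.

1 -> 2 -> 3 -> 7 -> 11 -> 12 -> 16 -> 20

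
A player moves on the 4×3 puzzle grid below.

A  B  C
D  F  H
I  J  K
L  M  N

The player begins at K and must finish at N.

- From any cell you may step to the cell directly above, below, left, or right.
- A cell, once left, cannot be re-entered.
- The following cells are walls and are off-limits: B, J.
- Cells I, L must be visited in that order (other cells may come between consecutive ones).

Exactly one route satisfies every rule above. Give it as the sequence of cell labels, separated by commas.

K, H, F, D, I, L, M, N

The waypoints must appear in the order I, L, with no cell reused.
Route from K: up to H, 2× left (reaching D), 2× down (reaching L), 2× right (reaching N) — 7 moves in all.
Check: order respected (I at step 4, L at step 5).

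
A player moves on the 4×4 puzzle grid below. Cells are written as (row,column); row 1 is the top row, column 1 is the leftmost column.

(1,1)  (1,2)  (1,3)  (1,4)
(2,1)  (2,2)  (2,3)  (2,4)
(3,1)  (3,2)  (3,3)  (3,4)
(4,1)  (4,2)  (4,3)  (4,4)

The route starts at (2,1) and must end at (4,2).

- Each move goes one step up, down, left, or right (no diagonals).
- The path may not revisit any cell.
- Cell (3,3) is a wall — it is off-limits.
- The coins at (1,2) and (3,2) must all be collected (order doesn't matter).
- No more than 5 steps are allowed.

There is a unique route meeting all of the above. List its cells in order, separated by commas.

Any route must reach (1,2) and (3,2) and still end at (4,2) within 5 moves, so the order of the required stops is forced.
Route from (2,1): up 1 to (1,1), right 1 to (1,2), down 3 to (4,2) — 5 moves in all.
Check: all required cells visited; 5 ≤ 5 moves.

(2,1), (1,1), (1,2), (2,2), (3,2), (4,2)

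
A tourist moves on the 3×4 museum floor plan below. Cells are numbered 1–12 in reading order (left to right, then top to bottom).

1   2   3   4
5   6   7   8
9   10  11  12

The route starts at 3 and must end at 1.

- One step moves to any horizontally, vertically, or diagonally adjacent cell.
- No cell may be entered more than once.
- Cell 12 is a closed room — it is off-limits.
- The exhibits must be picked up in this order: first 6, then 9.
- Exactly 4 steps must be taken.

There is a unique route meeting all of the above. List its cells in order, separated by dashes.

The waypoints must appear in the order 6, 9, with no cell reused.
Route from 3: down-left 2 to 9, up 2 to 1 — 4 moves in all.
Check: order respected (6 at step 1, 9 at step 2); 4 moves as required.

3 - 6 - 9 - 5 - 1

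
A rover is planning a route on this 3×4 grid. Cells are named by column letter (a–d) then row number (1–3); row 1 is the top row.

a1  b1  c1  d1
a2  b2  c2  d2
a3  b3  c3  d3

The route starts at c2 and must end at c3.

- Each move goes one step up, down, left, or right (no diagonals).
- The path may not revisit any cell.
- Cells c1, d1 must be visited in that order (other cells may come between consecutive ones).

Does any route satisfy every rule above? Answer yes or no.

yes

One route that works: c2 → c1 → d1 → d2 → d3 → c3.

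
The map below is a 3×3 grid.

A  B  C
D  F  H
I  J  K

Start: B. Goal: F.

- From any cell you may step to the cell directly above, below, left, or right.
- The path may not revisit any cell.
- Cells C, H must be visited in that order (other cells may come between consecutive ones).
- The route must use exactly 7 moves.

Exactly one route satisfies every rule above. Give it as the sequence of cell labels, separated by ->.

B -> C -> H -> K -> J -> I -> D -> F

The waypoints must appear in the order C, H, with no cell reused.
Route from B: right 1 to C, down 2 to K, left 2 to I, up 1 to D, right 1 to F — 7 moves in all.
Check: order respected (C at step 1, H at step 2); 7 moves as required.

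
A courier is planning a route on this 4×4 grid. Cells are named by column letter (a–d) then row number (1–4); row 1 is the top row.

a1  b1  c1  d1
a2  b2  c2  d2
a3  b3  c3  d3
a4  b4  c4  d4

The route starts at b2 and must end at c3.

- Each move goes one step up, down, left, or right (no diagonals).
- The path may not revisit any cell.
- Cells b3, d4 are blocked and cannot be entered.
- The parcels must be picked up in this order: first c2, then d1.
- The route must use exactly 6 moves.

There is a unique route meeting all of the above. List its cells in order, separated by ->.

The waypoints must appear in the order c2, d1, with no cell reused.
Route from b2: right to c2, up to c1, right to d1, 2× down (reaching d3), left to c3 — 6 moves in all.
Check: order respected (c2 at step 1, d1 at step 3); 6 moves as required.

b2 -> c2 -> c1 -> d1 -> d2 -> d3 -> c3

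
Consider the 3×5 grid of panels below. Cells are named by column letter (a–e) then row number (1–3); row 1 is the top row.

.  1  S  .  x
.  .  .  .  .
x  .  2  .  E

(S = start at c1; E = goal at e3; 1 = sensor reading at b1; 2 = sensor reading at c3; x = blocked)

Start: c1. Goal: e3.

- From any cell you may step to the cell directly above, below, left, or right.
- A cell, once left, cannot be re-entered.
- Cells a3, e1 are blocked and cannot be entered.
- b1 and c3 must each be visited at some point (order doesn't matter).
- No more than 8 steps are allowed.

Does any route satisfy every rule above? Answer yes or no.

yes

One route that works: c1 → b1 → b2 → b3 → c3 → d3 → e3.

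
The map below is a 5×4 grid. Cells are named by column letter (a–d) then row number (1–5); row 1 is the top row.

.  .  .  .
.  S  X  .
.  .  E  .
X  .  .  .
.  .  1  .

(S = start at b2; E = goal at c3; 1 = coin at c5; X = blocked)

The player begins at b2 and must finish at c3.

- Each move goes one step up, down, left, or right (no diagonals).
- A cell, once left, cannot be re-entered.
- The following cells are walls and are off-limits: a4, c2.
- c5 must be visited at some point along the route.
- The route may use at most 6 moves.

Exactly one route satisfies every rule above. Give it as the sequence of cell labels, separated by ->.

b2 -> b3 -> b4 -> b5 -> c5 -> c4 -> c3

Any route must reach c5 and still end at c3 within 6 moves, so the order of the required stops is forced.
Route from b2: down 3 to b5, right 1 to c5, up 2 to c3 — 6 moves in all.
Check: all required cells visited; 6 ≤ 6 moves.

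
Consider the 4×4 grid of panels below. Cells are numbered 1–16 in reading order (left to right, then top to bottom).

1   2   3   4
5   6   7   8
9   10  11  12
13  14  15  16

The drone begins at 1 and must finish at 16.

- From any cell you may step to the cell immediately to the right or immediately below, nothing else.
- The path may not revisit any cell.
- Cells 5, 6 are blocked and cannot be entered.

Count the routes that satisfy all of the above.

A right/down-only route from 1 to 16 makes exactly 3 down-moves and 3 right-moves in some order.
With no other constraints that would be C(6,3) = 20 routes.
Subtract routes through each blocked cell (inclusion–exclusion for overlaps): − through 5: 10 − through 6: 12 + through 5&6: 6 → 4.
That gives 4 routes.

4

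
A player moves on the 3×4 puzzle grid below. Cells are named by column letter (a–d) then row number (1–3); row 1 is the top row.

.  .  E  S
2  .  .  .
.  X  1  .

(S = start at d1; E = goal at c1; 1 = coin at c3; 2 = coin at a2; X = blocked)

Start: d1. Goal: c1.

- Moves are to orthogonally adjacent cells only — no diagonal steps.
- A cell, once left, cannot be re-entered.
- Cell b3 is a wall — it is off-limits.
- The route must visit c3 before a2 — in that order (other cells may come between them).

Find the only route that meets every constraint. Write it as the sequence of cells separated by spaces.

d1 d2 d3 c3 c2 b2 a2 a1 b1 c1

The waypoints must appear in the order c3, a2, with no cell reused.
Route from d1: 2× down (reaching d3), left to c3, up to c2, 2× left (reaching a2), up to a1, 2× right (reaching c1) — 9 moves in all.
Check: order respected (1 at step 3, 2 at step 6).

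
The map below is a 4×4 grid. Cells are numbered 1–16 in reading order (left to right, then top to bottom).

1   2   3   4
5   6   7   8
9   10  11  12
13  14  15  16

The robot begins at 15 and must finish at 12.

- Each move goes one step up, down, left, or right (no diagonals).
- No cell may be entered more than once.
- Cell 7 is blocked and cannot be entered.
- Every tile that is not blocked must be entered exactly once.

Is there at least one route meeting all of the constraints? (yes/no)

Colour the cells like a checkerboard: each orthogonal step flips colour, so a Hamiltonian route alternates colours. Here there are 8 cells of one colour and 7 of the other, with start on the same colour as the goal — the counts and endpoints can't be arranged into an alternating sequence of length 15, so no Hamiltonian route exists.

no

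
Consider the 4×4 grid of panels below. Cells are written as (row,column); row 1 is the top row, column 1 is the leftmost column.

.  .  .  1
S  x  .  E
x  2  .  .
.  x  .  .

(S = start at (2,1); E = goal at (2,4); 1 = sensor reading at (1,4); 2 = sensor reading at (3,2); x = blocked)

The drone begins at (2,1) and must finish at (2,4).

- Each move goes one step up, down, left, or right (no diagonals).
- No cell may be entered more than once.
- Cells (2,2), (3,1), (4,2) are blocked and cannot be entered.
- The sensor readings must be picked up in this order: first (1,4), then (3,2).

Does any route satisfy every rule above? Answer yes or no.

(3,2) must be visited but has only one open neighbour ((3,3)), and it is neither the start nor the goal — the route would have to enter and leave through (3,3), re-entering it.

no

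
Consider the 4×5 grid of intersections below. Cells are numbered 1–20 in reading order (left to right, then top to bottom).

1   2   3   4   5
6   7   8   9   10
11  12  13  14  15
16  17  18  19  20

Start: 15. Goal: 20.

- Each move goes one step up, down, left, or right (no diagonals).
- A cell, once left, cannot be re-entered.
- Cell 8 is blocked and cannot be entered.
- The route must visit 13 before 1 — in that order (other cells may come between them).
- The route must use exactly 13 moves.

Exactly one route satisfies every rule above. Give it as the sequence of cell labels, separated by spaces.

15 14 13 12 7 2 1 6 11 16 17 18 19 20

The waypoints must appear in the order 13, 1, with no cell reused.
Route from 15: left 3 to 12, up 2 to 2, left 1 to 1, down 3 to 16, right 4 to 20 — 13 moves in all.
Check: order respected (13 at step 2, 1 at step 6); 13 moves as required.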